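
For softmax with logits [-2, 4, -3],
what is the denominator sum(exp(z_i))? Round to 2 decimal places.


Denom = e^-2=0.1353 + e^4=54.5982 + e^-3=0.0498. Sum = 54.7833, which rounds to 54.78.

54.78


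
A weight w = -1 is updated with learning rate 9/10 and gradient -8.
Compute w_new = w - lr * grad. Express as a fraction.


w_new = -1 - 9/10 * -8 = -1 - -36/5 = 31/5.

31/5


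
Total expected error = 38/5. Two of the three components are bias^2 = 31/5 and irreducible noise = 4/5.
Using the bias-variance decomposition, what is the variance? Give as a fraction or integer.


Total error = bias^2 + variance + irreducible noise. So variance = 38/5 - 31/5 - 4/5 = 3/5.

3/5


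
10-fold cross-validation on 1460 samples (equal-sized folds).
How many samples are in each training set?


Each validation fold has 1460/10 = 146 samples. Training set = 1460 - 146 = 1314.

1314


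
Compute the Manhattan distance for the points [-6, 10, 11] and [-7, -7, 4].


d = sum of absolute differences: |-6--7|=1 + |10--7|=17 + |11-4|=7 = 25.

25


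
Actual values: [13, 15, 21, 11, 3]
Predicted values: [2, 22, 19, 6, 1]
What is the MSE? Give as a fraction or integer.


MSE = (1/5) * ((13-2)^2=121 + (15-22)^2=49 + (21-19)^2=4 + (11-6)^2=25 + (3-1)^2=4). Sum = 203. MSE = 203/5.

203/5


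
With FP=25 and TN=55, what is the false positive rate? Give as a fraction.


FPR = FP / (FP + TN) = 25 / 80 = 5/16.

5/16


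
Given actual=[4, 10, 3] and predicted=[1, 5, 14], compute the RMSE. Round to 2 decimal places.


MSE = 51.6667. RMSE = sqrt(51.6667) = 7.19.

7.19


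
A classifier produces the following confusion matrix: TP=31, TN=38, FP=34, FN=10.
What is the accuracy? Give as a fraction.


Accuracy = (TP + TN) / (TP + TN + FP + FN) = (31 + 38) / 113 = 69/113.

69/113


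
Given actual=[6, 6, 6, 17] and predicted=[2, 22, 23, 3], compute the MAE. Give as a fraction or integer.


MAE = (1/4) * (|6-2|=4 + |6-22|=16 + |6-23|=17 + |17-3|=14). Sum = 51. MAE = 51/4.

51/4


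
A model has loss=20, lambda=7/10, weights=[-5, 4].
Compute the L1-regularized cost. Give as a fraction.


L1 norm = sum(|w|) = 9. J = 20 + 7/10 * 9 = 263/10.

263/10


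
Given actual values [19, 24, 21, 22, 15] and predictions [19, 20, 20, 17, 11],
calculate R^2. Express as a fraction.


Mean(y) = 101/5. SS_res = 58. SS_tot = 234/5. R^2 = 1 - 58/(234/5) = -28/117.

-28/117


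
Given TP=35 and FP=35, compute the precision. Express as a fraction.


Precision = TP / (TP + FP) = 35 / 70 = 1/2.

1/2


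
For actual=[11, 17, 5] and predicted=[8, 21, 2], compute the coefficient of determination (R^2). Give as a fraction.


Mean(y) = 11. SS_res = 34. SS_tot = 72. R^2 = 1 - 34/(72) = 19/36.

19/36


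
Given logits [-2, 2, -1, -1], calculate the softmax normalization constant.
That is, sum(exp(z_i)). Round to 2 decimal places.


Denom = e^-2=0.1353 + e^2=7.3891 + e^-1=0.3679 + e^-1=0.3679. Sum = 8.2602, which rounds to 8.26.

8.26


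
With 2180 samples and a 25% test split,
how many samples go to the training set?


Test set = 2180 * 25% = 545. Training set = 2180 - 545 = 1635.

1635


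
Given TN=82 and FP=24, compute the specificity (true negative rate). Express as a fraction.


Specificity = TN / (TN + FP) = 82 / 106 = 41/53.

41/53


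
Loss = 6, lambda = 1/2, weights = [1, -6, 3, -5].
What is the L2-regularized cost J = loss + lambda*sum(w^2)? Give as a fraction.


L2 sq norm = sum(w^2) = 71. J = 6 + 1/2 * 71 = 83/2.

83/2


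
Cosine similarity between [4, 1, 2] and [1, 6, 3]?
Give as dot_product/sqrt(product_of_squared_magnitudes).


dot = 16. |a|^2 = 21, |b|^2 = 46. cos = 16/sqrt(966).

16/sqrt(966)


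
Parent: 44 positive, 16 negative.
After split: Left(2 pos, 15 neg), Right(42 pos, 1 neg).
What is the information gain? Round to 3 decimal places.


H(parent) = 0.8366. H(left) = 0.5226, H(right) = 0.1594. Weighted = (17/60)*0.5226 + (43/60)*0.1594 = 0.2623. IG = 0.8366 - 0.2623 = 0.5743, which rounds to 0.574.

0.574


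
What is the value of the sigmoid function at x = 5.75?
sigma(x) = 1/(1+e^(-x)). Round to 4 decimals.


sigma(5.75) = 1/(1+e^(-5.75)) = 1/(1+0.003183) = 1/1.003183 = 0.9968.

0.9968


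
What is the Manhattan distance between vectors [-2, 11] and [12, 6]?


d = sum of absolute differences: |-2-12|=14 + |11-6|=5 = 19.

19


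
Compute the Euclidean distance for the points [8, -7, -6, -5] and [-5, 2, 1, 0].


d = sqrt(sum of squared differences). (8--5)^2=169, (-7-2)^2=81, (-6-1)^2=49, (-5-0)^2=25. Sum = 324.

18


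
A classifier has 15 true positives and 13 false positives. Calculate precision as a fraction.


Precision = TP / (TP + FP) = 15 / 28 = 15/28.

15/28


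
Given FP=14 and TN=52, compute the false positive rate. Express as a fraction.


FPR = FP / (FP + TN) = 14 / 66 = 7/33.

7/33


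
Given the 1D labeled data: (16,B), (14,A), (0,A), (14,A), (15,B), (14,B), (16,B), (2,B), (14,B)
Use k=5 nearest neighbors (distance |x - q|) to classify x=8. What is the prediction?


Distances: |16-8|=8, |14-8|=6, |0-8|=8, |14-8|=6, |15-8|=7, |14-8|=6, |16-8|=8, |2-8|=6, |14-8|=6. 5 nearest: (14,A), (14,A), (14,B), (2,B), (14,B). Counts: {'A': 2, 'B': 3}. Majority class: B.

B


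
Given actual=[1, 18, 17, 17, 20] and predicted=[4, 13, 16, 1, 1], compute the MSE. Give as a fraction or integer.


MSE = (1/5) * ((1-4)^2=9 + (18-13)^2=25 + (17-16)^2=1 + (17-1)^2=256 + (20-1)^2=361). Sum = 652. MSE = 652/5.

652/5


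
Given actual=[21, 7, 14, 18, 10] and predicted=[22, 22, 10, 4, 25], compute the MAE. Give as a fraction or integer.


MAE = (1/5) * (|21-22|=1 + |7-22|=15 + |14-10|=4 + |18-4|=14 + |10-25|=15). Sum = 49. MAE = 49/5.

49/5


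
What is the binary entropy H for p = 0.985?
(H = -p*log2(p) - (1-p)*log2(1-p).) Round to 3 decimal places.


H = -0.985*log2(0.985) - 0.015*log2(0.015) = 0.112.

0.112


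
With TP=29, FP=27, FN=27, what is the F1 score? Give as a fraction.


Precision = 29/56 = 29/56. Recall = 29/56 = 29/56. F1 = 2*P*R/(P+R) = 29/56.

29/56


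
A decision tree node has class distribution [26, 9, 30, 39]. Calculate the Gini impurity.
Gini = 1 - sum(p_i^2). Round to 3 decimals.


Total = 104. Proportions: 26/104, 9/104, 30/104, 39/104. sum(p_i^2) = 0.2938. Gini = 1 - 0.2938 = 0.7062, which rounds to 0.706.

0.706


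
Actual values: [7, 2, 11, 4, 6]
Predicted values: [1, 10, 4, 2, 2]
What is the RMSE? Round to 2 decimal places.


MSE = 33.8000. RMSE = sqrt(33.8000) = 5.81.

5.81


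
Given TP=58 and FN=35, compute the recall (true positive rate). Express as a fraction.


Recall = TP / (TP + FN) = 58 / 93 = 58/93.

58/93


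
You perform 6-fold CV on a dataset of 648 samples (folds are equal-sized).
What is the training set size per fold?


Each validation fold has 648/6 = 108 samples. Training set = 648 - 108 = 540.

540


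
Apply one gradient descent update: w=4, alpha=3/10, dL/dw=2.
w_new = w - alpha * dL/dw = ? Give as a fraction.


w_new = 4 - 3/10 * 2 = 4 - 3/5 = 17/5.

17/5


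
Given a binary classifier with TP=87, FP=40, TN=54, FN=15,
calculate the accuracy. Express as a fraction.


Accuracy = (TP + TN) / (TP + TN + FP + FN) = (87 + 54) / 196 = 141/196.

141/196


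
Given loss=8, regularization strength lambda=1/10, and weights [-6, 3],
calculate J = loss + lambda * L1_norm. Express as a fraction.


L1 norm = sum(|w|) = 9. J = 8 + 1/10 * 9 = 89/10.

89/10


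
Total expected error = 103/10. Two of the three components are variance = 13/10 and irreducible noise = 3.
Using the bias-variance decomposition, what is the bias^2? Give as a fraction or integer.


Total error = bias^2 + variance + irreducible noise. So bias^2 = 103/10 - 13/10 - 3 = 6.

6


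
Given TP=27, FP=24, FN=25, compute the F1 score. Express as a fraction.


Precision = 27/51 = 9/17. Recall = 27/52 = 27/52. F1 = 2*P*R/(P+R) = 54/103.

54/103


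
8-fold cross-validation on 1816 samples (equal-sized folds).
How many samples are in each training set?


Each validation fold has 1816/8 = 227 samples. Training set = 1816 - 227 = 1589.

1589


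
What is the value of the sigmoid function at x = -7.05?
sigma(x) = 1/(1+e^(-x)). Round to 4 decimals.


sigma(-7.05) = 1/(1+e^(7.05)) = 1/(1+1152.858743) = 1/1153.858743 = 0.0009.

0.0009


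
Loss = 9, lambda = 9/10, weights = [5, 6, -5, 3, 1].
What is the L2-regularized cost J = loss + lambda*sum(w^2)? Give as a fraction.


L2 sq norm = sum(w^2) = 96. J = 9 + 9/10 * 96 = 477/5.

477/5


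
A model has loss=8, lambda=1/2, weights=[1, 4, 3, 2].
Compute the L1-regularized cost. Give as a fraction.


L1 norm = sum(|w|) = 10. J = 8 + 1/2 * 10 = 13.

13


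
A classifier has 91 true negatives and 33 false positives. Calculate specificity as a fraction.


Specificity = TN / (TN + FP) = 91 / 124 = 91/124.

91/124


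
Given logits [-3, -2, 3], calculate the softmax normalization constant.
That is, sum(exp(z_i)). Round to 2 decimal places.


Denom = e^-3=0.0498 + e^-2=0.1353 + e^3=20.0855. Sum = 20.2706, which rounds to 20.27.

20.27


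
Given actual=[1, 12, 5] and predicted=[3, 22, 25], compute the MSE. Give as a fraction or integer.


MSE = (1/3) * ((1-3)^2=4 + (12-22)^2=100 + (5-25)^2=400). Sum = 504. MSE = 168.

168


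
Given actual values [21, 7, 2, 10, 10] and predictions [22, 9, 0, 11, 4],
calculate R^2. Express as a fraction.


Mean(y) = 10. SS_res = 46. SS_tot = 194. R^2 = 1 - 46/(194) = 74/97.

74/97


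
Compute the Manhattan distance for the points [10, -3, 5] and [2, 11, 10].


d = sum of absolute differences: |10-2|=8 + |-3-11|=14 + |5-10|=5 = 27.

27


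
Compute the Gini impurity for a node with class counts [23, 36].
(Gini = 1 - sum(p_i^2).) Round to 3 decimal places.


Total = 59. Proportions: 23/59, 36/59. sum(p_i^2) = 0.5243. Gini = 1 - 0.5243 = 0.4757, which rounds to 0.476.

0.476


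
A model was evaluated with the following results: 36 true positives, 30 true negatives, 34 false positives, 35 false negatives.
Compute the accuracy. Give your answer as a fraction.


Accuracy = (TP + TN) / (TP + TN + FP + FN) = (36 + 30) / 135 = 22/45.

22/45


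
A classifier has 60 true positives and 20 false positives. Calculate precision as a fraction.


Precision = TP / (TP + FP) = 60 / 80 = 3/4.

3/4


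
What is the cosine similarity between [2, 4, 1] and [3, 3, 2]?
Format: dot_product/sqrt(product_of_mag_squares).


dot = 20. |a|^2 = 21, |b|^2 = 22. cos = 20/sqrt(462).

20/sqrt(462)


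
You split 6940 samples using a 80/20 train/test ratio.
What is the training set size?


Test set = 6940 * 20% = 1388. Training set = 6940 - 1388 = 5552.

5552


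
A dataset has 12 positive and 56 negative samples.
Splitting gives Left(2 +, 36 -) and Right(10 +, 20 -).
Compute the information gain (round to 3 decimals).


H(parent) = 0.6723. H(left) = 0.2975, H(right) = 0.9183. Weighted = (38/68)*0.2975 + (30/68)*0.9183 = 0.5714. IG = 0.6723 - 0.5714 = 0.1009, which rounds to 0.101.

0.101


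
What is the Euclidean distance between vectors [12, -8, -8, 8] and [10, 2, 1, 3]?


d = sqrt(sum of squared differences). (12-10)^2=4, (-8-2)^2=100, (-8-1)^2=81, (8-3)^2=25. Sum = 210.

sqrt(210)


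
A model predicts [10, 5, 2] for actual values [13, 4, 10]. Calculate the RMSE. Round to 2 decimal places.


MSE = 24.6667. RMSE = sqrt(24.6667) = 4.97.

4.97


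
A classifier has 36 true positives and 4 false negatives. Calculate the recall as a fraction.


Recall = TP / (TP + FN) = 36 / 40 = 9/10.

9/10


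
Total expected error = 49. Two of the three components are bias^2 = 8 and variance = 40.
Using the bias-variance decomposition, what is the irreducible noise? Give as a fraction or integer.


Total error = bias^2 + variance + irreducible noise. So irreducible noise = 49 - 8 - 40 = 1.

1


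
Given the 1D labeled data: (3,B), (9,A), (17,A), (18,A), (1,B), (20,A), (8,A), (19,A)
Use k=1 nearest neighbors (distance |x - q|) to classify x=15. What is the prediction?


Distances: |3-15|=12, |9-15|=6, |17-15|=2, |18-15|=3, |1-15|=14, |20-15|=5, |8-15|=7, |19-15|=4. 1 nearest: (17,A). Counts: {'A': 1}. Majority class: A.

A


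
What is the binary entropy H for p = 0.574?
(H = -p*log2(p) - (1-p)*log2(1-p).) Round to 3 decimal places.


H = -0.574*log2(0.574) - 0.426*log2(0.426) = 0.984.

0.984


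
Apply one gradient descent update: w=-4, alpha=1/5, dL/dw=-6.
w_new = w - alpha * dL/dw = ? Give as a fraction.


w_new = -4 - 1/5 * -6 = -4 - -6/5 = -14/5.

-14/5


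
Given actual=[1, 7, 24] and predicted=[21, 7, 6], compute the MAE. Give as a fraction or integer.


MAE = (1/3) * (|1-21|=20 + |7-7|=0 + |24-6|=18). Sum = 38. MAE = 38/3.

38/3


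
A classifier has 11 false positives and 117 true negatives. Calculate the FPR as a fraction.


FPR = FP / (FP + TN) = 11 / 128 = 11/128.

11/128


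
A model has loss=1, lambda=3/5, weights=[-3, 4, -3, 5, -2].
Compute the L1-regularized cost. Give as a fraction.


L1 norm = sum(|w|) = 17. J = 1 + 3/5 * 17 = 56/5.

56/5


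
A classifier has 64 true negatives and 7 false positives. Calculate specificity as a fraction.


Specificity = TN / (TN + FP) = 64 / 71 = 64/71.

64/71


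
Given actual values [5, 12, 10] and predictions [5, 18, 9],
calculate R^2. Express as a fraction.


Mean(y) = 9. SS_res = 37. SS_tot = 26. R^2 = 1 - 37/(26) = -11/26.

-11/26


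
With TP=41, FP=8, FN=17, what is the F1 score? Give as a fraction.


Precision = 41/49 = 41/49. Recall = 41/58 = 41/58. F1 = 2*P*R/(P+R) = 82/107.

82/107


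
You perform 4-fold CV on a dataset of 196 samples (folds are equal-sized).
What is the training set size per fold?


Each validation fold has 196/4 = 49 samples. Training set = 196 - 49 = 147.

147


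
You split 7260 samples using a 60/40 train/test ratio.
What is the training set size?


Test set = 7260 * 40% = 2904. Training set = 7260 - 2904 = 4356.

4356


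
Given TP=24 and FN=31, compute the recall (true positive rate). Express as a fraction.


Recall = TP / (TP + FN) = 24 / 55 = 24/55.

24/55


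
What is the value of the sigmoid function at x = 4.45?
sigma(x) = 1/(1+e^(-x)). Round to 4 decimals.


sigma(4.45) = 1/(1+e^(-4.45)) = 1/(1+0.011679) = 1/1.011679 = 0.9885.

0.9885


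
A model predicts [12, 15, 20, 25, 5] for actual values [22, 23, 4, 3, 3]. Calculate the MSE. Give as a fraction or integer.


MSE = (1/5) * ((22-12)^2=100 + (23-15)^2=64 + (4-20)^2=256 + (3-25)^2=484 + (3-5)^2=4). Sum = 908. MSE = 908/5.

908/5


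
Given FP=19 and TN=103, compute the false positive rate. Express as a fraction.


FPR = FP / (FP + TN) = 19 / 122 = 19/122.

19/122


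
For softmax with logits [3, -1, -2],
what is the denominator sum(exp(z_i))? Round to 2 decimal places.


Denom = e^3=20.0855 + e^-1=0.3679 + e^-2=0.1353. Sum = 20.5887, which rounds to 20.59.

20.59


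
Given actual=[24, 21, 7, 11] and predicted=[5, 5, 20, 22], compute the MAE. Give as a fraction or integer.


MAE = (1/4) * (|24-5|=19 + |21-5|=16 + |7-20|=13 + |11-22|=11). Sum = 59. MAE = 59/4.

59/4


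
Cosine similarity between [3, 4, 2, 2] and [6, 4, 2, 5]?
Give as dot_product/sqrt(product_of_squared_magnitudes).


dot = 48. |a|^2 = 33, |b|^2 = 81. cos = 48/sqrt(2673).

48/sqrt(2673)


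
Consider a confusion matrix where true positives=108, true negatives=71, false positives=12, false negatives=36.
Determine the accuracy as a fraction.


Accuracy = (TP + TN) / (TP + TN + FP + FN) = (108 + 71) / 227 = 179/227.

179/227


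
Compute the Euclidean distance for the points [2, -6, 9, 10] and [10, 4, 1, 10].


d = sqrt(sum of squared differences). (2-10)^2=64, (-6-4)^2=100, (9-1)^2=64, (10-10)^2=0. Sum = 228.

sqrt(228)


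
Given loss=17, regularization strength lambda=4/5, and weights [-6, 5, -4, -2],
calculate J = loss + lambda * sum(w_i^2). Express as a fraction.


L2 sq norm = sum(w^2) = 81. J = 17 + 4/5 * 81 = 409/5.

409/5


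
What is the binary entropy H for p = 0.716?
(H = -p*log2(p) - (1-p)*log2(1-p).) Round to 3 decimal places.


H = -0.716*log2(0.716) - 0.284*log2(0.284) = 0.861.

0.861


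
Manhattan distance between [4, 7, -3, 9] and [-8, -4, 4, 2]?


d = sum of absolute differences: |4--8|=12 + |7--4|=11 + |-3-4|=7 + |9-2|=7 = 37.

37


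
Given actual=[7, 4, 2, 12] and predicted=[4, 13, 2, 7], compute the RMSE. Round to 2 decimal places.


MSE = 28.7500. RMSE = sqrt(28.7500) = 5.36.

5.36


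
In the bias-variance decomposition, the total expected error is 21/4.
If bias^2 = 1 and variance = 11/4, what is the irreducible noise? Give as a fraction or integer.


Total error = bias^2 + variance + irreducible noise. So irreducible noise = 21/4 - 1 - 11/4 = 3/2.

3/2


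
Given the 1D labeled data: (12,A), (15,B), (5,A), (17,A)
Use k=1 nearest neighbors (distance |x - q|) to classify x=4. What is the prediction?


Distances: |12-4|=8, |15-4|=11, |5-4|=1, |17-4|=13. 1 nearest: (5,A). Counts: {'A': 1}. Majority class: A.

A


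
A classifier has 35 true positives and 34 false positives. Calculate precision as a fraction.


Precision = TP / (TP + FP) = 35 / 69 = 35/69.

35/69


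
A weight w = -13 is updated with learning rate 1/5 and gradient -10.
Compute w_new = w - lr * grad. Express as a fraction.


w_new = -13 - 1/5 * -10 = -13 - -2 = -11.

-11


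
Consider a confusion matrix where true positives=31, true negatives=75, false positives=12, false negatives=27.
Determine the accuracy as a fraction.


Accuracy = (TP + TN) / (TP + TN + FP + FN) = (31 + 75) / 145 = 106/145.

106/145


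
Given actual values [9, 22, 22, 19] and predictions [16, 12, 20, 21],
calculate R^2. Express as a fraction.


Mean(y) = 18. SS_res = 157. SS_tot = 114. R^2 = 1 - 157/(114) = -43/114.

-43/114


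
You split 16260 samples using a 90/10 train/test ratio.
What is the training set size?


Test set = 16260 * 10% = 1626. Training set = 16260 - 1626 = 14634.

14634


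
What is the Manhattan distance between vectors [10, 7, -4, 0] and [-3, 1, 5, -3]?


d = sum of absolute differences: |10--3|=13 + |7-1|=6 + |-4-5|=9 + |0--3|=3 = 31.

31


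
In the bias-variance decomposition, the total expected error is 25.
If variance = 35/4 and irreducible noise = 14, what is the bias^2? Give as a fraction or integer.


Total error = bias^2 + variance + irreducible noise. So bias^2 = 25 - 35/4 - 14 = 9/4.

9/4


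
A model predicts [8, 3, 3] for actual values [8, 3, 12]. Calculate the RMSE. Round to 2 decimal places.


MSE = 27.0000. RMSE = sqrt(27.0000) = 5.20.

5.20


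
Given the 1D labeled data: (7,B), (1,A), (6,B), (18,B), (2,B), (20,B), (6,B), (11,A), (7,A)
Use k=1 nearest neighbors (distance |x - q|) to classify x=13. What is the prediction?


Distances: |7-13|=6, |1-13|=12, |6-13|=7, |18-13|=5, |2-13|=11, |20-13|=7, |6-13|=7, |11-13|=2, |7-13|=6. 1 nearest: (11,A). Counts: {'A': 1}. Majority class: A.

A


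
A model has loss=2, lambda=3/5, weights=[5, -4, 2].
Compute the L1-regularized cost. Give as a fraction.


L1 norm = sum(|w|) = 11. J = 2 + 3/5 * 11 = 43/5.

43/5


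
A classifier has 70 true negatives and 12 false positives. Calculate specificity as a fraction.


Specificity = TN / (TN + FP) = 70 / 82 = 35/41.

35/41


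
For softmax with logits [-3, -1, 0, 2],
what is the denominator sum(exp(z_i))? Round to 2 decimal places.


Denom = e^-3=0.0498 + e^-1=0.3679 + e^0=1.0000 + e^2=7.3891. Sum = 8.8068, which rounds to 8.81.

8.81


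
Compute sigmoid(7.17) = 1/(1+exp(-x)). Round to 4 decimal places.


sigma(7.17) = 1/(1+e^(-7.17)) = 1/(1+0.000769) = 1/1.000769 = 0.9992.

0.9992


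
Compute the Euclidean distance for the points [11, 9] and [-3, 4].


d = sqrt(sum of squared differences). (11--3)^2=196, (9-4)^2=25. Sum = 221.

sqrt(221)


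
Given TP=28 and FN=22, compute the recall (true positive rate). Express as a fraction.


Recall = TP / (TP + FN) = 28 / 50 = 14/25.

14/25


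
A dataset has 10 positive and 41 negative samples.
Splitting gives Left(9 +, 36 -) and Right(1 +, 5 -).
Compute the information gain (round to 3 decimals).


H(parent) = 0.7140. H(left) = 0.7219, H(right) = 0.6500. Weighted = (45/51)*0.7219 + (6/51)*0.6500 = 0.7134. IG = 0.7140 - 0.7134 = 0.0006, which rounds to 0.001.

0.001


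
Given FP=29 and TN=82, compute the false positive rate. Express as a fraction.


FPR = FP / (FP + TN) = 29 / 111 = 29/111.

29/111


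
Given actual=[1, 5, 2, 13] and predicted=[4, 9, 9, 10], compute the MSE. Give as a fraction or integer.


MSE = (1/4) * ((1-4)^2=9 + (5-9)^2=16 + (2-9)^2=49 + (13-10)^2=9). Sum = 83. MSE = 83/4.

83/4


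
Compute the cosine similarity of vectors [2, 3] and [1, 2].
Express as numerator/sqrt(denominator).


dot = 8. |a|^2 = 13, |b|^2 = 5. cos = 8/sqrt(65).

8/sqrt(65)


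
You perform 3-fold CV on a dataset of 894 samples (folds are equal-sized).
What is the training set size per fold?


Each validation fold has 894/3 = 298 samples. Training set = 894 - 298 = 596.

596


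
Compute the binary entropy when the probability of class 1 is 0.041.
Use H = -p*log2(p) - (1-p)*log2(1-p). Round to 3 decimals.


H = -0.041*log2(0.041) - 0.959*log2(0.959) = 0.247.

0.247


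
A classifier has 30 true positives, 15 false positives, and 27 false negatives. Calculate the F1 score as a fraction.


Precision = 30/45 = 2/3. Recall = 30/57 = 10/19. F1 = 2*P*R/(P+R) = 10/17.

10/17


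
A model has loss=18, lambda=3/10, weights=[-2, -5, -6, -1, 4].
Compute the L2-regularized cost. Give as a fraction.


L2 sq norm = sum(w^2) = 82. J = 18 + 3/10 * 82 = 213/5.

213/5


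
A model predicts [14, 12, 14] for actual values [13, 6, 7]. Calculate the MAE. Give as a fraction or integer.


MAE = (1/3) * (|13-14|=1 + |6-12|=6 + |7-14|=7). Sum = 14. MAE = 14/3.

14/3


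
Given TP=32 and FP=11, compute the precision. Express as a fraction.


Precision = TP / (TP + FP) = 32 / 43 = 32/43.

32/43


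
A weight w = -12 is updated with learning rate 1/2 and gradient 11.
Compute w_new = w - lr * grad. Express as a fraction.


w_new = -12 - 1/2 * 11 = -12 - 11/2 = -35/2.

-35/2


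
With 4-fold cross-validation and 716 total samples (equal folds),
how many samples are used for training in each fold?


Each validation fold has 716/4 = 179 samples. Training set = 716 - 179 = 537.

537


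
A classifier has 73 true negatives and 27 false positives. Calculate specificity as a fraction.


Specificity = TN / (TN + FP) = 73 / 100 = 73/100.

73/100


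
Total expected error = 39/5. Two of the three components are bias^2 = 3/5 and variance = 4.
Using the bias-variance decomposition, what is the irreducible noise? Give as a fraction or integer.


Total error = bias^2 + variance + irreducible noise. So irreducible noise = 39/5 - 3/5 - 4 = 16/5.

16/5


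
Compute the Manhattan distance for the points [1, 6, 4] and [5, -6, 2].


d = sum of absolute differences: |1-5|=4 + |6--6|=12 + |4-2|=2 = 18.

18


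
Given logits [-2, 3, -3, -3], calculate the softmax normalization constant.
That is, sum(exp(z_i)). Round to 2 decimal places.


Denom = e^-2=0.1353 + e^3=20.0855 + e^-3=0.0498 + e^-3=0.0498. Sum = 20.3204, which rounds to 20.32.

20.32


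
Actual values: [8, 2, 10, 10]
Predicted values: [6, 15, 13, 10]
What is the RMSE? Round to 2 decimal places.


MSE = 45.5000. RMSE = sqrt(45.5000) = 6.75.

6.75


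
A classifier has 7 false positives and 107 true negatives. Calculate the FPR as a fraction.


FPR = FP / (FP + TN) = 7 / 114 = 7/114.

7/114


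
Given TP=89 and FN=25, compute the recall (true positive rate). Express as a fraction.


Recall = TP / (TP + FN) = 89 / 114 = 89/114.

89/114


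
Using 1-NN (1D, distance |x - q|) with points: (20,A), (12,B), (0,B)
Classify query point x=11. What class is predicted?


Distances: |20-11|=9, |12-11|=1, |0-11|=11. 1 nearest: (12,B). Counts: {'B': 1}. Majority class: B.

B


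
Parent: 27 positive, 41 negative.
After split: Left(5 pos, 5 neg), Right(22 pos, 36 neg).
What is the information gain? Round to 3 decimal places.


H(parent) = 0.9692. H(left) = 1.0000, H(right) = 0.9576. Weighted = (10/68)*1.0000 + (58/68)*0.9576 = 0.9638. IG = 0.9692 - 0.9638 = 0.0054, which rounds to 0.005.

0.005


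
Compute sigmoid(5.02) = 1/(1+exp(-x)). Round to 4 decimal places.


sigma(5.02) = 1/(1+e^(-5.02)) = 1/(1+0.006605) = 1/1.006605 = 0.9934.

0.9934


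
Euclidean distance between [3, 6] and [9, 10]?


d = sqrt(sum of squared differences). (3-9)^2=36, (6-10)^2=16. Sum = 52.

sqrt(52)


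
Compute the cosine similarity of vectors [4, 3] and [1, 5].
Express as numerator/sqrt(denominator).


dot = 19. |a|^2 = 25, |b|^2 = 26. cos = 19/sqrt(650).

19/sqrt(650)


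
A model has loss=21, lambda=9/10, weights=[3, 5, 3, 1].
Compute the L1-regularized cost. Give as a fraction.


L1 norm = sum(|w|) = 12. J = 21 + 9/10 * 12 = 159/5.

159/5


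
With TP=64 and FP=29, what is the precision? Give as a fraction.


Precision = TP / (TP + FP) = 64 / 93 = 64/93.

64/93


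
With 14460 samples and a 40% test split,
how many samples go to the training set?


Test set = 14460 * 40% = 5784. Training set = 14460 - 5784 = 8676.

8676


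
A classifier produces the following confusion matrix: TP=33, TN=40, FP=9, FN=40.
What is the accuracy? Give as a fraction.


Accuracy = (TP + TN) / (TP + TN + FP + FN) = (33 + 40) / 122 = 73/122.

73/122


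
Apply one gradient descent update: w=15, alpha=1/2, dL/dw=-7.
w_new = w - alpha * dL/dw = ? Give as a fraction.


w_new = 15 - 1/2 * -7 = 15 - -7/2 = 37/2.

37/2


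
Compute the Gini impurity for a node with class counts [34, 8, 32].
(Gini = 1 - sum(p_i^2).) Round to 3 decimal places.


Total = 74. Proportions: 34/74, 8/74, 32/74. sum(p_i^2) = 0.4098. Gini = 1 - 0.4098 = 0.5902, which rounds to 0.590.

0.590


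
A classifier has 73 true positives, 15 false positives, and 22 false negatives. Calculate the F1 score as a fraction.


Precision = 73/88 = 73/88. Recall = 73/95 = 73/95. F1 = 2*P*R/(P+R) = 146/183.

146/183


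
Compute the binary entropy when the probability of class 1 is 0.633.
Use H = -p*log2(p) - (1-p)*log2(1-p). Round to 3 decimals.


H = -0.633*log2(0.633) - 0.367*log2(0.367) = 0.948.

0.948


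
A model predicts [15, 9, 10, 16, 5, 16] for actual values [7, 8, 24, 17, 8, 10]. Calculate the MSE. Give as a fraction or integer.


MSE = (1/6) * ((7-15)^2=64 + (8-9)^2=1 + (24-10)^2=196 + (17-16)^2=1 + (8-5)^2=9 + (10-16)^2=36). Sum = 307. MSE = 307/6.

307/6


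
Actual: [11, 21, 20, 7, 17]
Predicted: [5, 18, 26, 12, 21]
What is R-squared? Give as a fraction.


Mean(y) = 76/5. SS_res = 122. SS_tot = 724/5. R^2 = 1 - 122/(724/5) = 57/362.

57/362


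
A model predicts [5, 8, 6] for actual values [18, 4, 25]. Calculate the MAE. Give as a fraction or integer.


MAE = (1/3) * (|18-5|=13 + |4-8|=4 + |25-6|=19). Sum = 36. MAE = 12.

12


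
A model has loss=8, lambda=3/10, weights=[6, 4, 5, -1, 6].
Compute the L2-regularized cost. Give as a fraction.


L2 sq norm = sum(w^2) = 114. J = 8 + 3/10 * 114 = 211/5.

211/5


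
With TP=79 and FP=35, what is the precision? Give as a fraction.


Precision = TP / (TP + FP) = 79 / 114 = 79/114.

79/114


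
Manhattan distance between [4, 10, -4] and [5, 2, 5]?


d = sum of absolute differences: |4-5|=1 + |10-2|=8 + |-4-5|=9 = 18.

18


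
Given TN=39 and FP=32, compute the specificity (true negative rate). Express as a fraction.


Specificity = TN / (TN + FP) = 39 / 71 = 39/71.

39/71


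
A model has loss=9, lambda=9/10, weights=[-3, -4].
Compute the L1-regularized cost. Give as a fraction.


L1 norm = sum(|w|) = 7. J = 9 + 9/10 * 7 = 153/10.

153/10


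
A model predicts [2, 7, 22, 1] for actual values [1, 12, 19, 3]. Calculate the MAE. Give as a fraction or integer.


MAE = (1/4) * (|1-2|=1 + |12-7|=5 + |19-22|=3 + |3-1|=2). Sum = 11. MAE = 11/4.

11/4


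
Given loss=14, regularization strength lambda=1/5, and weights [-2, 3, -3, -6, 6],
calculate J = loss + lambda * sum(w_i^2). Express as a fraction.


L2 sq norm = sum(w^2) = 94. J = 14 + 1/5 * 94 = 164/5.

164/5


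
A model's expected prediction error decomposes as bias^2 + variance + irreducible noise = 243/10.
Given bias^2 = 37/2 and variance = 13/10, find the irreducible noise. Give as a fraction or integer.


Total error = bias^2 + variance + irreducible noise. So irreducible noise = 243/10 - 37/2 - 13/10 = 9/2.

9/2


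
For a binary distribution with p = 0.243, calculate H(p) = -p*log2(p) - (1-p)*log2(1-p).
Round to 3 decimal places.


H = -0.243*log2(0.243) - 0.757*log2(0.757) = 0.800.

0.800


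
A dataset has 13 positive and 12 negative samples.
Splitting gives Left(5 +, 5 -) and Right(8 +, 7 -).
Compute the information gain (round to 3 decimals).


H(parent) = 0.9988. H(left) = 1.0000, H(right) = 0.9968. Weighted = (10/25)*1.0000 + (15/25)*0.9968 = 0.9981. IG = 0.9988 - 0.9981 = 0.0007, which rounds to 0.001.

0.001


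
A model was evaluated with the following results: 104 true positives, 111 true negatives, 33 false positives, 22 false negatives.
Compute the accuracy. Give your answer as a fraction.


Accuracy = (TP + TN) / (TP + TN + FP + FN) = (104 + 111) / 270 = 43/54.

43/54


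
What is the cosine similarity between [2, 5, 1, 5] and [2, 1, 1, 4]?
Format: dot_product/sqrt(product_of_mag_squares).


dot = 30. |a|^2 = 55, |b|^2 = 22. cos = 30/sqrt(1210).

30/sqrt(1210)


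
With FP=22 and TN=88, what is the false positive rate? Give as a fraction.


FPR = FP / (FP + TN) = 22 / 110 = 1/5.

1/5


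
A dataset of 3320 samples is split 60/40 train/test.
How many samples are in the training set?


Test set = 3320 * 40% = 1328. Training set = 3320 - 1328 = 1992.

1992


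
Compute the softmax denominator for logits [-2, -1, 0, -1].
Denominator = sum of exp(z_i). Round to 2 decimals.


Denom = e^-2=0.1353 + e^-1=0.3679 + e^0=1.0000 + e^-1=0.3679. Sum = 1.8711, which rounds to 1.87.

1.87


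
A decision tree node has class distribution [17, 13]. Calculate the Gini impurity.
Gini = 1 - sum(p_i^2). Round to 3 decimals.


Total = 30. Proportions: 17/30, 13/30. sum(p_i^2) = 0.5089. Gini = 1 - 0.5089 = 0.4911, which rounds to 0.491.

0.491


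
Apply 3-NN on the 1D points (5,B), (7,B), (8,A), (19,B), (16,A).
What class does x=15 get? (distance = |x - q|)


Distances: |5-15|=10, |7-15|=8, |8-15|=7, |19-15|=4, |16-15|=1. 3 nearest: (16,A), (19,B), (8,A). Counts: {'A': 2, 'B': 1}. Majority class: A.

A


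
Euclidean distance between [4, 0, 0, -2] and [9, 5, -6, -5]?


d = sqrt(sum of squared differences). (4-9)^2=25, (0-5)^2=25, (0--6)^2=36, (-2--5)^2=9. Sum = 95.

sqrt(95)


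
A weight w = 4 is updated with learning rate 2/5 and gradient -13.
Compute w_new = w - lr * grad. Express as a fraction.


w_new = 4 - 2/5 * -13 = 4 - -26/5 = 46/5.

46/5


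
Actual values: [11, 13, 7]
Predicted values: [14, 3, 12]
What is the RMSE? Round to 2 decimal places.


MSE = 44.6667. RMSE = sqrt(44.6667) = 6.68.

6.68


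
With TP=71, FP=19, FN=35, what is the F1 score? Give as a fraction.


Precision = 71/90 = 71/90. Recall = 71/106 = 71/106. F1 = 2*P*R/(P+R) = 71/98.

71/98


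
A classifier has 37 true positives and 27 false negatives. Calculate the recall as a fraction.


Recall = TP / (TP + FN) = 37 / 64 = 37/64.

37/64


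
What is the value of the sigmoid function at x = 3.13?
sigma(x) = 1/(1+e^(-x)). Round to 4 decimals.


sigma(3.13) = 1/(1+e^(-3.13)) = 1/(1+0.043718) = 1/1.043718 = 0.9581.

0.9581


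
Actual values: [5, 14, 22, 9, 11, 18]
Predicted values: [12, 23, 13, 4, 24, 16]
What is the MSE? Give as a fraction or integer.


MSE = (1/6) * ((5-12)^2=49 + (14-23)^2=81 + (22-13)^2=81 + (9-4)^2=25 + (11-24)^2=169 + (18-16)^2=4). Sum = 409. MSE = 409/6.

409/6


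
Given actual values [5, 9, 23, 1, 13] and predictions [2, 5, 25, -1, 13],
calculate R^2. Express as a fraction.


Mean(y) = 51/5. SS_res = 33. SS_tot = 1424/5. R^2 = 1 - 33/(1424/5) = 1259/1424.

1259/1424


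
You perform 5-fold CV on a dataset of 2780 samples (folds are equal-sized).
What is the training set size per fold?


Each validation fold has 2780/5 = 556 samples. Training set = 2780 - 556 = 2224.

2224


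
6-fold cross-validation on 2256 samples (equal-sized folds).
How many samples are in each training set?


Each validation fold has 2256/6 = 376 samples. Training set = 2256 - 376 = 1880.

1880


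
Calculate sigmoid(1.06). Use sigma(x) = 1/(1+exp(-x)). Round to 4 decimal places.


sigma(1.06) = 1/(1+e^(-1.06)) = 1/(1+0.346456) = 1/1.346456 = 0.7427.

0.7427


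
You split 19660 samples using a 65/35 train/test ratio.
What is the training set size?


Test set = 19660 * 35% = 6881. Training set = 19660 - 6881 = 12779.

12779


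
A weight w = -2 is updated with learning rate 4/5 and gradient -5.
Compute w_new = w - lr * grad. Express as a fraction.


w_new = -2 - 4/5 * -5 = -2 - -4 = 2.

2


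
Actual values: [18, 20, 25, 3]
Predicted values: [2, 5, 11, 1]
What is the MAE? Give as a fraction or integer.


MAE = (1/4) * (|18-2|=16 + |20-5|=15 + |25-11|=14 + |3-1|=2). Sum = 47. MAE = 47/4.

47/4


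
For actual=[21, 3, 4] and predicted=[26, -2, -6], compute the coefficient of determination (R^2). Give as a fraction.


Mean(y) = 28/3. SS_res = 150. SS_tot = 614/3. R^2 = 1 - 150/(614/3) = 82/307.

82/307


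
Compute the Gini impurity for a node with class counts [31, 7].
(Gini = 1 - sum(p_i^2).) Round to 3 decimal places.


Total = 38. Proportions: 31/38, 7/38. sum(p_i^2) = 0.6994. Gini = 1 - 0.6994 = 0.3006, which rounds to 0.301.

0.301


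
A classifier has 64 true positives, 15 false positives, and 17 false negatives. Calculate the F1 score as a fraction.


Precision = 64/79 = 64/79. Recall = 64/81 = 64/81. F1 = 2*P*R/(P+R) = 4/5.

4/5


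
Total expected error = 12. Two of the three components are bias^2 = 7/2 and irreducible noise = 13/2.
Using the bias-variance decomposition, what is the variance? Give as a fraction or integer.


Total error = bias^2 + variance + irreducible noise. So variance = 12 - 7/2 - 13/2 = 2.

2


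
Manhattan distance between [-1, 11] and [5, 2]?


d = sum of absolute differences: |-1-5|=6 + |11-2|=9 = 15.

15


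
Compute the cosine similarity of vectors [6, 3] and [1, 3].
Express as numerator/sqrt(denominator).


dot = 15. |a|^2 = 45, |b|^2 = 10. cos = 15/sqrt(450).

15/sqrt(450)


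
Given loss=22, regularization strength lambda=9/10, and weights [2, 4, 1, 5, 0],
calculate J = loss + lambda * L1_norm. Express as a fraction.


L1 norm = sum(|w|) = 12. J = 22 + 9/10 * 12 = 164/5.

164/5


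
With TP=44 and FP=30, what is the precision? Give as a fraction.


Precision = TP / (TP + FP) = 44 / 74 = 22/37.

22/37


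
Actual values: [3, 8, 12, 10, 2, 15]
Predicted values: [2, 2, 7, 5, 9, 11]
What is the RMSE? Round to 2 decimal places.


MSE = 25.3333. RMSE = sqrt(25.3333) = 5.03.

5.03


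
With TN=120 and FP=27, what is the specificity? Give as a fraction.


Specificity = TN / (TN + FP) = 120 / 147 = 40/49.

40/49


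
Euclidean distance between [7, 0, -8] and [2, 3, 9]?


d = sqrt(sum of squared differences). (7-2)^2=25, (0-3)^2=9, (-8-9)^2=289. Sum = 323.

sqrt(323)


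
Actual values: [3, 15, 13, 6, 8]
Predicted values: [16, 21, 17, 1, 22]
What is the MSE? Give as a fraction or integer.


MSE = (1/5) * ((3-16)^2=169 + (15-21)^2=36 + (13-17)^2=16 + (6-1)^2=25 + (8-22)^2=196). Sum = 442. MSE = 442/5.

442/5


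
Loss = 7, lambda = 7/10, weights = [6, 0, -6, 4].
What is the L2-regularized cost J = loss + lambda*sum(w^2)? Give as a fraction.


L2 sq norm = sum(w^2) = 88. J = 7 + 7/10 * 88 = 343/5.

343/5


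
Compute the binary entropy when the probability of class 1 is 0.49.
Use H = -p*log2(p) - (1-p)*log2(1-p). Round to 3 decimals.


H = -0.49*log2(0.49) - 0.51*log2(0.51) = 1.000.

1.000


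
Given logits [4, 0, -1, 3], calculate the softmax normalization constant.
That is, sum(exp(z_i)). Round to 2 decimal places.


Denom = e^4=54.5982 + e^0=1.0000 + e^-1=0.3679 + e^3=20.0855. Sum = 76.0516, which rounds to 76.05.

76.05


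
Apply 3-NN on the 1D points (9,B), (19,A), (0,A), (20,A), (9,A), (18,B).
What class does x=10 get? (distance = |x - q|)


Distances: |9-10|=1, |19-10|=9, |0-10|=10, |20-10|=10, |9-10|=1, |18-10|=8. 3 nearest: (9,A), (9,B), (18,B). Counts: {'A': 1, 'B': 2}. Majority class: B.

B


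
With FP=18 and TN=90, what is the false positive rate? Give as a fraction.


FPR = FP / (FP + TN) = 18 / 108 = 1/6.

1/6


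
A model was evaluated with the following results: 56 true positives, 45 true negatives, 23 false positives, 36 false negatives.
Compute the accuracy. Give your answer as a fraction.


Accuracy = (TP + TN) / (TP + TN + FP + FN) = (56 + 45) / 160 = 101/160.

101/160


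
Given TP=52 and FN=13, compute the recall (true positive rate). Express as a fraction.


Recall = TP / (TP + FN) = 52 / 65 = 4/5.

4/5


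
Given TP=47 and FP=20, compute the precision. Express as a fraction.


Precision = TP / (TP + FP) = 47 / 67 = 47/67.

47/67


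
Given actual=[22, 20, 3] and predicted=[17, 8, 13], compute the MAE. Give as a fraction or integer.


MAE = (1/3) * (|22-17|=5 + |20-8|=12 + |3-13|=10). Sum = 27. MAE = 9.

9


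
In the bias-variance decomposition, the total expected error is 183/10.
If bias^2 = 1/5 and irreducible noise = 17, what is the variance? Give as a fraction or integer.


Total error = bias^2 + variance + irreducible noise. So variance = 183/10 - 1/5 - 17 = 11/10.

11/10


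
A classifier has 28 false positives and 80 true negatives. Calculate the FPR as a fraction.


FPR = FP / (FP + TN) = 28 / 108 = 7/27.

7/27


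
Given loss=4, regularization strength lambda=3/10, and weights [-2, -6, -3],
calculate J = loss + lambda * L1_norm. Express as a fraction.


L1 norm = sum(|w|) = 11. J = 4 + 3/10 * 11 = 73/10.

73/10


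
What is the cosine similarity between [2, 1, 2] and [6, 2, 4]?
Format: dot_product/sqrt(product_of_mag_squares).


dot = 22. |a|^2 = 9, |b|^2 = 56. cos = 22/sqrt(504).

22/sqrt(504)


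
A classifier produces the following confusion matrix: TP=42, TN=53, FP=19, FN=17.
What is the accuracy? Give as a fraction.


Accuracy = (TP + TN) / (TP + TN + FP + FN) = (42 + 53) / 131 = 95/131.

95/131


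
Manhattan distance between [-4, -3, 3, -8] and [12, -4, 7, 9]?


d = sum of absolute differences: |-4-12|=16 + |-3--4|=1 + |3-7|=4 + |-8-9|=17 = 38.

38


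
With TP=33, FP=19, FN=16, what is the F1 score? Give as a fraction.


Precision = 33/52 = 33/52. Recall = 33/49 = 33/49. F1 = 2*P*R/(P+R) = 66/101.

66/101


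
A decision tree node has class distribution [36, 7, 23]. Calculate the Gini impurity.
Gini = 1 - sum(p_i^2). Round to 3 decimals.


Total = 66. Proportions: 36/66, 7/66, 23/66. sum(p_i^2) = 0.4302. Gini = 1 - 0.4302 = 0.5698, which rounds to 0.570.

0.570


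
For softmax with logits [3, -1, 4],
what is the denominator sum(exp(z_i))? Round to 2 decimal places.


Denom = e^3=20.0855 + e^-1=0.3679 + e^4=54.5982. Sum = 75.0516, which rounds to 75.05.

75.05


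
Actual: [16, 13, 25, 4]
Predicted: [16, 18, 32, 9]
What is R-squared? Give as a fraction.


Mean(y) = 29/2. SS_res = 99. SS_tot = 225. R^2 = 1 - 99/(225) = 14/25.

14/25
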